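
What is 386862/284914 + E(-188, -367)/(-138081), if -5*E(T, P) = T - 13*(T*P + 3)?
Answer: 163910588/2810086431 ≈ 0.058329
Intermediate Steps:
E(T, P) = 39/5 - T/5 + 13*P*T/5 (E(T, P) = -(T - 13*(T*P + 3))/5 = -(T - 13*(P*T + 3))/5 = -(T - 13*(3 + P*T))/5 = -(T + (-39 - 13*P*T))/5 = -(-39 + T - 13*P*T)/5 = 39/5 - T/5 + 13*P*T/5)
386862/284914 + E(-188, -367)/(-138081) = 386862/284914 + (39/5 - ⅕*(-188) + (13/5)*(-367)*(-188))/(-138081) = 386862*(1/284914) + (39/5 + 188/5 + 896948/5)*(-1/138081) = 27633/20351 + 179435*(-1/138081) = 27633/20351 - 179435/138081 = 163910588/2810086431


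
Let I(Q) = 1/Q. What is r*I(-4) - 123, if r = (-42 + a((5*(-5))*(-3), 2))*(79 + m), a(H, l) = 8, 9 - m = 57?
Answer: 281/2 ≈ 140.50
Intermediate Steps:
m = -48 (m = 9 - 1*57 = 9 - 57 = -48)
r = -1054 (r = (-42 + 8)*(79 - 48) = -34*31 = -1054)
r*I(-4) - 123 = -1054/(-4) - 123 = -1054*(-1/4) - 123 = 527/2 - 123 = 281/2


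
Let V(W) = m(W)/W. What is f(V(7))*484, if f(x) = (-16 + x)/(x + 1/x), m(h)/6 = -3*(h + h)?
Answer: 906048/1297 ≈ 698.57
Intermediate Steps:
m(h) = -36*h (m(h) = 6*(-3*(h + h)) = 6*(-6*h) = -36*h)
V(W) = -36 (V(W) = (-36*W)/W = -36)
f(x) = (-16 + x)/(x + 1/x)
f(V(7))*484 = -36*(-16 - 36)/(1 + (-36)²)*484 = -36*(-52)/(1 + 1296)*484 = -36*(-52)/1297*484 = -36*1/1297*(-52)*484 = (1872/1297)*484 = 906048/1297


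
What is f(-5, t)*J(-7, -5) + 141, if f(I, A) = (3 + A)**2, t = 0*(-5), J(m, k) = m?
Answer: 78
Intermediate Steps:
t = 0
f(-5, t)*J(-7, -5) + 141 = (3 + 0)**2*(-7) + 141 = 3**2*(-7) + 141 = 9*(-7) + 141 = -63 + 141 = 78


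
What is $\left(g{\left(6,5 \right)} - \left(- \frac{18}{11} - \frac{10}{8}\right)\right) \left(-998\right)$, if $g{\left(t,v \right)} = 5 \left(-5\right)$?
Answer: $\frac{485527}{22} \approx 22069.0$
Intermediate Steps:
$g{\left(t,v \right)} = -25$
$\left(g{\left(6,5 \right)} - \left(- \frac{18}{11} - \frac{10}{8}\right)\right) \left(-998\right) = \left(-25 - \left(- \frac{18}{11} - \frac{10}{8}\right)\right) \left(-998\right) = \left(-25 - \left(\left(-18\right) \frac{1}{11} - \frac{5}{4}\right)\right) \left(-998\right) = \left(-25 - \left(- \frac{18}{11} - \frac{5}{4}\right)\right) \left(-998\right) = \left(-25 - - \frac{127}{44}\right) \left(-998\right) = \left(-25 + \frac{127}{44}\right) \left(-998\right) = \left(- \frac{973}{44}\right) \left(-998\right) = \frac{485527}{22}$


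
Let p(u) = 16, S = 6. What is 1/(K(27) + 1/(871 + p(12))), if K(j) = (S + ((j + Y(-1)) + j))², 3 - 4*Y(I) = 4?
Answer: 14192/50666343 ≈ 0.00028011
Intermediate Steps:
Y(I) = -¼ (Y(I) = ¾ - ¼*4 = ¾ - 1 = -¼)
K(j) = (23/4 + 2*j)² (K(j) = (6 + ((j - ¼) + j))² = (6 + ((-¼ + j) + j))² = (6 + (-¼ + 2*j))² = (23/4 + 2*j)²)
1/(K(27) + 1/(871 + p(12))) = 1/((23 + 8*27)²/16 + 1/(871 + 16)) = 1/((23 + 216)²/16 + 1/887) = 1/((1/16)*239² + 1/887) = 1/((1/16)*57121 + 1/887) = 1/(57121/16 + 1/887) = 1/(50666343/14192) = 14192/50666343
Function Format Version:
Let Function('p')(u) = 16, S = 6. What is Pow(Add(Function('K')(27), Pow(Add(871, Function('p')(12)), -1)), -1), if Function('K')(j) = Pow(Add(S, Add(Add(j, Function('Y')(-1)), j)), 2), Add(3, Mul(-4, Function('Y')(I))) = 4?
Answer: Rational(14192, 50666343) ≈ 0.00028011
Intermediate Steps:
Function('Y')(I) = Rational(-1, 4) (Function('Y')(I) = Add(Rational(3, 4), Mul(Rational(-1, 4), 4)) = Add(Rational(3, 4), -1) = Rational(-1, 4))
Function('K')(j) = Pow(Add(Rational(23, 4), Mul(2, j)), 2) (Function('K')(j) = Pow(Add(6, Add(Add(j, Rational(-1, 4)), j)), 2) = Pow(Add(6, Add(Add(Rational(-1, 4), j), j)), 2) = Pow(Add(6, Add(Rational(-1, 4), Mul(2, j))), 2) = Pow(Add(Rational(23, 4), Mul(2, j)), 2))
Pow(Add(Function('K')(27), Pow(Add(871, Function('p')(12)), -1)), -1) = Pow(Add(Mul(Rational(1, 16), Pow(Add(23, Mul(8, 27)), 2)), Pow(Add(871, 16), -1)), -1) = Pow(Add(Mul(Rational(1, 16), Pow(Add(23, 216), 2)), Pow(887, -1)), -1) = Pow(Add(Mul(Rational(1, 16), Pow(239, 2)), Rational(1, 887)), -1) = Pow(Add(Mul(Rational(1, 16), 57121), Rational(1, 887)), -1) = Pow(Add(Rational(57121, 16), Rational(1, 887)), -1) = Pow(Rational(50666343, 14192), -1) = Rational(14192, 50666343)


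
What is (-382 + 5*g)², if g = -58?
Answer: 451584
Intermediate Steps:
(-382 + 5*g)² = (-382 + 5*(-58))² = (-382 - 290)² = (-672)² = 451584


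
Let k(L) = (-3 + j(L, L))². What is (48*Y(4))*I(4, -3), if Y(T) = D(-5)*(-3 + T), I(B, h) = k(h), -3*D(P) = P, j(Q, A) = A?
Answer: 2880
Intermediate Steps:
D(P) = -P/3
k(L) = (-3 + L)²
I(B, h) = (-3 + h)²
Y(T) = -5 + 5*T/3 (Y(T) = (-⅓*(-5))*(-3 + T) = 5*(-3 + T)/3 = -5 + 5*T/3)
(48*Y(4))*I(4, -3) = (48*(-5 + (5/3)*4))*(-3 - 3)² = (48*(-5 + 20/3))*(-6)² = (48*(5/3))*36 = 80*36 = 2880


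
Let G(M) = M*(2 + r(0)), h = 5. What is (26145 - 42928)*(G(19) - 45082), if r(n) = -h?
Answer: 757567837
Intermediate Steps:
r(n) = -5 (r(n) = -1*5 = -5)
G(M) = -3*M (G(M) = M*(2 - 5) = M*(-3) = -3*M)
(26145 - 42928)*(G(19) - 45082) = (26145 - 42928)*(-3*19 - 45082) = -16783*(-57 - 45082) = -16783*(-45139) = 757567837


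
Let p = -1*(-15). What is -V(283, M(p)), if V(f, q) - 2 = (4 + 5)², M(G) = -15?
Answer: -83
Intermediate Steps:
p = 15
V(f, q) = 83 (V(f, q) = 2 + (4 + 5)² = 2 + 9² = 2 + 81 = 83)
-V(283, M(p)) = -1*83 = -83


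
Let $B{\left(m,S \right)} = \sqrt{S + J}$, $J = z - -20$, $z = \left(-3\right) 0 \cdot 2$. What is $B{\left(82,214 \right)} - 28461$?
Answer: $-28461 + 3 \sqrt{26} \approx -28446.0$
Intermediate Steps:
$z = 0$ ($z = 0 \cdot 2 = 0$)
$J = 20$ ($J = 0 - -20 = 0 + 20 = 20$)
$B{\left(m,S \right)} = \sqrt{20 + S}$ ($B{\left(m,S \right)} = \sqrt{S + 20} = \sqrt{20 + S}$)
$B{\left(82,214 \right)} - 28461 = \sqrt{20 + 214} - 28461 = \sqrt{234} - 28461 = 3 \sqrt{26} - 28461 = -28461 + 3 \sqrt{26}$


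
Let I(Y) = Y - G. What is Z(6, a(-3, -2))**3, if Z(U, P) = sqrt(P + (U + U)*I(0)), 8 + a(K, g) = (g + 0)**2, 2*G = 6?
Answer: -80*I*sqrt(10) ≈ -252.98*I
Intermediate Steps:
G = 3 (G = (1/2)*6 = 3)
I(Y) = -3 + Y (I(Y) = Y - 1*3 = Y - 3 = -3 + Y)
a(K, g) = -8 + g**2 (a(K, g) = -8 + (g + 0)**2 = -8 + g**2)
Z(U, P) = sqrt(P - 6*U) (Z(U, P) = sqrt(P + (U + U)*(-3 + 0)) = sqrt(P + (2*U)*(-3)) = sqrt(P - 6*U))
Z(6, a(-3, -2))**3 = (sqrt((-8 + (-2)**2) - 6*6))**3 = (sqrt((-8 + 4) - 36))**3 = (sqrt(-4 - 36))**3 = (sqrt(-40))**3 = (2*I*sqrt(10))**3 = -80*I*sqrt(10)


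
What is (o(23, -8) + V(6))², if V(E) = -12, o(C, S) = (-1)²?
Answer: 121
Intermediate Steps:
o(C, S) = 1
(o(23, -8) + V(6))² = (1 - 12)² = (-11)² = 121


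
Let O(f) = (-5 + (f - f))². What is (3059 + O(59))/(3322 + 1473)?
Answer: 3084/4795 ≈ 0.64317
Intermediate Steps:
O(f) = 25 (O(f) = (-5 + 0)² = (-5)² = 25)
(3059 + O(59))/(3322 + 1473) = (3059 + 25)/(3322 + 1473) = 3084/4795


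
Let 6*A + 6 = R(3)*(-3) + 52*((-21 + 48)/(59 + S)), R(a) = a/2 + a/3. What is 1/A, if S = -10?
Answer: 196/495 ≈ 0.39596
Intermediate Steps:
R(a) = 5*a/6 (R(a) = a*(½) + a*(⅓) = a/2 + a/3 = 5*a/6)
A = 495/196 (A = -1 + (((⅚)*3)*(-3) + 52*((-21 + 48)/(59 - 10)))/6 = -1 + ((5/2)*(-3) + 52*(27/49))/6 = -1 + (-15/2 + 52*(27*(1/49)))/6 = -1 + (-15/2 + 52*(27/49))/6 = -1 + (-15/2 + 1404/49)/6 = -1 + (⅙)*(2073/98) = -1 + 691/196 = 495/196 ≈ 2.5255)
1/A = 1/(495/196) = 196/495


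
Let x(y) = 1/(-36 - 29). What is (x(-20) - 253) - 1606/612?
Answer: -5084671/19890 ≈ -255.64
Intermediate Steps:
x(y) = -1/65 (x(y) = 1/(-65) = -1/65)
(x(-20) - 253) - 1606/612 = (-1/65 - 253) - 1606/612 = -16446/65 - 1606*1/612 = -16446/65 - 803/306 = -5084671/19890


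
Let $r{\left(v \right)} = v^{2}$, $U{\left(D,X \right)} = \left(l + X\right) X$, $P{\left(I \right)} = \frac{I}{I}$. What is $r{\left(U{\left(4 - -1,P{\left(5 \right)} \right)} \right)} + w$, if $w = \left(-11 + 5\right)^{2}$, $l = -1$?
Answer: $36$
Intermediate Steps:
$P{\left(I \right)} = 1$
$w = 36$ ($w = \left(-6\right)^{2} = 36$)
$U{\left(D,X \right)} = X \left(-1 + X\right)$ ($U{\left(D,X \right)} = \left(-1 + X\right) X = X \left(-1 + X\right)$)
$r{\left(U{\left(4 - -1,P{\left(5 \right)} \right)} \right)} + w = \left(1 \left(-1 + 1\right)\right)^{2} + 36 = \left(1 \cdot 0\right)^{2} + 36 = 0^{2} + 36 = 0 + 36 = 36$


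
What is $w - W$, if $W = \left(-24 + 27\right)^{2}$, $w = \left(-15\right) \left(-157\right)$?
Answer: $2346$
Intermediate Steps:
$w = 2355$
$W = 9$ ($W = 3^{2} = 9$)
$w - W = 2355 - 9 = 2346$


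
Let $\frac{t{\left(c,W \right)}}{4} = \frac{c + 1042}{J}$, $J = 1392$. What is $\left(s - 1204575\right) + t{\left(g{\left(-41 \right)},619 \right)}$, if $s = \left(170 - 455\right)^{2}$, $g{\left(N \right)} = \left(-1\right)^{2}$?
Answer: $- \frac{390924757}{348} \approx -1.1233 \cdot 10^{6}$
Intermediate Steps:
$g{\left(N \right)} = 1$
$s = 81225$ ($s = \left(-285\right)^{2} = 81225$)
$t{\left(c,W \right)} = \frac{521}{174} + \frac{c}{348}$ ($t{\left(c,W \right)} = 4 \frac{c + 1042}{1392} = 4 \left(1042 + c\right) \frac{1}{1392} = 4 \left(\frac{521}{696} + \frac{c}{1392}\right) = \frac{521}{174} + \frac{c}{348}$)
$\left(s - 1204575\right) + t{\left(g{\left(-41 \right)},619 \right)} = \left(81225 - 1204575\right) + \left(\frac{521}{174} + \frac{1}{348} \cdot 1\right) = \left(81225 - 1204575\right) + \left(\frac{521}{174} + \frac{1}{348}\right) = -1123350 + \frac{1043}{348} = - \frac{390924757}{348}$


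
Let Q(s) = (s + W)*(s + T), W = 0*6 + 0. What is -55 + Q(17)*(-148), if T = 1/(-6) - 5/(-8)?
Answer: -263881/6 ≈ -43980.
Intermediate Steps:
T = 11/24 (T = 1*(-⅙) - 5*(-⅛) = -⅙ + 5/8 = 11/24 ≈ 0.45833)
W = 0 (W = 0 + 0 = 0)
Q(s) = s*(11/24 + s) (Q(s) = (s + 0)*(s + 11/24) = s*(11/24 + s))
-55 + Q(17)*(-148) = -55 + ((1/24)*17*(11 + 24*17))*(-148) = -55 + ((1/24)*17*(11 + 408))*(-148) = -55 + ((1/24)*17*419)*(-148) = -55 + (7123/24)*(-148) = -55 - 263551/6 = -263881/6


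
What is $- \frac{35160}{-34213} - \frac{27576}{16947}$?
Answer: $- \frac{38622352}{64423079} \approx -0.59951$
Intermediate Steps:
$- \frac{35160}{-34213} - \frac{27576}{16947} = \left(-35160\right) \left(- \frac{1}{34213}\right) - \frac{3064}{1883} = \frac{35160}{34213} - \frac{3064}{1883} = - \frac{38622352}{64423079}$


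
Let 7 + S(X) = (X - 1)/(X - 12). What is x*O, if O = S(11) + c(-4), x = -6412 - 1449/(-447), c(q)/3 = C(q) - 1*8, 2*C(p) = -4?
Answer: 44880535/149 ≈ 3.0121e+5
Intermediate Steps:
C(p) = -2 (C(p) = (½)*(-4) = -2)
c(q) = -30 (c(q) = 3*(-2 - 1*8) = 3*(-2 - 8) = 3*(-10) = -30)
x = -954905/149 (x = -6412 - 1449*(-1/447) = -6412 + 483/149 = -954905/149 ≈ -6408.8)
S(X) = -7 + (-1 + X)/(-12 + X) (S(X) = -7 + (X - 1)/(X - 12) = -7 + (-1 + X)/(-12 + X))
O = -47 (O = (83 - 6*11)/(-12 + 11) - 30 = (83 - 66)/(-1) - 30 = -1*17 - 30 = -17 - 30 = -47)
x*O = -954905/149*(-47) = 44880535/149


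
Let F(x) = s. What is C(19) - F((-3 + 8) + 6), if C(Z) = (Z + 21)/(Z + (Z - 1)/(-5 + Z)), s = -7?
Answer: 637/71 ≈ 8.9718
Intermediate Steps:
F(x) = -7
C(Z) = (21 + Z)/(Z + (-1 + Z)/(-5 + Z))
C(19) - F((-3 + 8) + 6) = (105 - 1*19² - 16*19)/(1 - 1*19² + 4*19) - 1*(-7) = (105 - 1*361 - 304)/(1 - 1*361 + 76) + 7 = (105 - 361 - 304)/(1 - 361 + 76) + 7 = -560/(-284) + 7 = -1/284*(-560) + 7 = 140/71 + 7 = 637/71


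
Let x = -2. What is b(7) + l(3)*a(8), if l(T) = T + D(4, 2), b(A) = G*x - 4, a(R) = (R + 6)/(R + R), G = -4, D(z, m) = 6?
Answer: 95/8 ≈ 11.875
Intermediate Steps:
a(R) = (6 + R)/(2*R) (a(R) = (6 + R)/((2*R)) = (6 + R)*(1/(2*R)) = (6 + R)/(2*R))
b(A) = 4 (b(A) = -4*(-2) - 4 = 8 - 4 = 4)
l(T) = 6 + T (l(T) = T + 6 = 6 + T)
b(7) + l(3)*a(8) = 4 + (6 + 3)*((½)*(6 + 8)/8) = 4 + 9*((½)*(⅛)*14) = 4 + 9*(7/8) = 4 + 63/8 = 95/8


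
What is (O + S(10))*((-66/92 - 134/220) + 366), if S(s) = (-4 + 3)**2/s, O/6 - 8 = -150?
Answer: -1964958464/6325 ≈ -3.1067e+5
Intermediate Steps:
O = -852 (O = 48 + 6*(-150) = 48 - 900 = -852)
S(s) = 1/s (S(s) = (-1)**2/s = 1/s)
(O + S(10))*((-66/92 - 134/220) + 366) = (-852 + 1/10)*((-66/92 - 134/220) + 366) = (-852 + 1/10)*((-66*1/92 - 134*1/220) + 366) = -8519*((-33/46 - 67/110) + 366)/10 = -8519*(-1678/1265 + 366)/10 = -8519/10*461312/1265 = -1964958464/6325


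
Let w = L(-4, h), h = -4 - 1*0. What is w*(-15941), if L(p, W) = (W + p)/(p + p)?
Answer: -15941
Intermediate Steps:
h = -4 (h = -4 + 0 = -4)
L(p, W) = (W + p)/(2*p) (L(p, W) = (W + p)/((2*p)) = (W + p)*(1/(2*p)) = (W + p)/(2*p))
w = 1 (w = (½)*(-4 - 4)/(-4) = (½)*(-¼)*(-8) = 1)
w*(-15941) = 1*(-15941) = -15941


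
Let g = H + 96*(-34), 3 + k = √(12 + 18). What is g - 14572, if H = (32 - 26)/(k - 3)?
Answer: -17842 - √30 ≈ -17847.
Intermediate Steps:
k = -3 + √30 (k = -3 + √(12 + 18) = -3 + √30 ≈ 2.4772)
H = 6/(-6 + √30) (H = (32 - 26)/((-3 + √30) - 3) = 6/(-6 + √30) ≈ -11.477)
g = -3270 - √30 (g = (-6 - √30) + 96*(-34) = (-6 - √30) - 3264 = -3270 - √30 ≈ -3275.5)
g - 14572 = (-3270 - √30) - 14572 = -17842 - √30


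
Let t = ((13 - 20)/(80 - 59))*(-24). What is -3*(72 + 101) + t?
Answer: -511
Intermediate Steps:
t = 8 (t = -7/21*(-24) = -7*1/21*(-24) = -⅓*(-24) = 8)
-3*(72 + 101) + t = -3*(72 + 101) + 8 = -3*173 + 8 = -519 + 8 = -511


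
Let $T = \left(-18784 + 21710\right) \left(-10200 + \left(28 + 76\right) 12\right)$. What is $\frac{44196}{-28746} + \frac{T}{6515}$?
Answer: $- \frac{125541297122}{31213365} \approx -4022.0$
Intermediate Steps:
$T = -26193552$ ($T = 2926 \left(-10200 + 104 \cdot 12\right) = 2926 \left(-10200 + 1248\right) = 2926 \left(-8952\right) = -26193552$)
$\frac{44196}{-28746} + \frac{T}{6515} = \frac{44196}{-28746} - \frac{26193552}{6515} = 44196 \left(- \frac{1}{28746}\right) - \frac{26193552}{6515} = - \frac{7366}{4791} - \frac{26193552}{6515} = - \frac{125541297122}{31213365}$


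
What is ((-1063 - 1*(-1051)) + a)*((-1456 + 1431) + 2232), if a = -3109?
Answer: -6888047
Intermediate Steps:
((-1063 - 1*(-1051)) + a)*((-1456 + 1431) + 2232) = ((-1063 - 1*(-1051)) - 3109)*((-1456 + 1431) + 2232) = ((-1063 + 1051) - 3109)*(-25 + 2232) = (-12 - 3109)*2207 = -3121*2207 = -6888047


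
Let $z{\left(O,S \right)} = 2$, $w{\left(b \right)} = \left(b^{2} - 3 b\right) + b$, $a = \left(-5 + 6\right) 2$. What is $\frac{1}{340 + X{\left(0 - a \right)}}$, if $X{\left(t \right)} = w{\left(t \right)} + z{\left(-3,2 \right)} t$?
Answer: $\frac{1}{344} \approx 0.002907$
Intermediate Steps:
$a = 2$ ($a = 1 \cdot 2 = 2$)
$w{\left(b \right)} = b^{2} - 2 b$
$X{\left(t \right)} = 2 t + t \left(-2 + t\right)$ ($X{\left(t \right)} = t \left(-2 + t\right) + 2 t = 2 t + t \left(-2 + t\right)$)
$\frac{1}{340 + X{\left(0 - a \right)}} = \frac{1}{340 + \left(0 - 2\right)^{2}} = \frac{1}{340 + \left(-2\right)^{2}} = \frac{1}{340 + 4} = \frac{1}{344}$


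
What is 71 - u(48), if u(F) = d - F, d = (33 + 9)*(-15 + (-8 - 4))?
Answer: 1253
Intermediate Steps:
d = -1134 (d = 42*(-15 - 12) = 42*(-27) = -1134)
u(F) = -1134 - F
71 - u(48) = 71 - (-1134 - 1*48) = 71 - (-1134 - 48) = 71 - 1*(-1182) = 71 + 1182 = 1253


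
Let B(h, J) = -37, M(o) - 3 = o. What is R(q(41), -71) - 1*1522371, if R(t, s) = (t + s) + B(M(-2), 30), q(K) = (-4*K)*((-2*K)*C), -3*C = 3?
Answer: -1535927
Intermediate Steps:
C = -1 (C = -1/3*3 = -1)
M(o) = 3 + o
q(K) = -8*K**2 (q(K) = (-4*K)*(-2*K*(-1)) = (-4*K)*(2*K) = -8*K**2)
R(t, s) = -37 + s + t (R(t, s) = (t + s) - 37 = (s + t) - 37 = -37 + s + t)
R(q(41), -71) - 1*1522371 = (-37 - 71 - 8*41**2) - 1*1522371 = (-37 - 71 - 8*1681) - 1522371 = (-37 - 71 - 13448) - 1522371 = -13556 - 1522371 = -1535927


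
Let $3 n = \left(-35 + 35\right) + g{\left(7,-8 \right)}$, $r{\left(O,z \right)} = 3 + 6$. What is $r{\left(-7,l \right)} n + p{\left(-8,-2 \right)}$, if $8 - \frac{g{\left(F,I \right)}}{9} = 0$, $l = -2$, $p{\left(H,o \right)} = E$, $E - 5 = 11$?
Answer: $232$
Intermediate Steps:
$E = 16$ ($E = 5 + 11 = 16$)
$p{\left(H,o \right)} = 16$
$r{\left(O,z \right)} = 9$
$g{\left(F,I \right)} = 72$ ($g{\left(F,I \right)} = 72 - 0 = 72 + 0 = 72$)
$n = 24$ ($n = \frac{\left(-35 + 35\right) + 72}{3} = \frac{0 + 72}{3} = \frac{1}{3} \cdot 72 = 24$)
$r{\left(-7,l \right)} n + p{\left(-8,-2 \right)} = 9 \cdot 24 + 16 = 216 + 16 = 232$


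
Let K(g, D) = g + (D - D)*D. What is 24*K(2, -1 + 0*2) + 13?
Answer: 61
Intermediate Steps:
K(g, D) = g (K(g, D) = g + 0*D = g + 0 = g)
24*K(2, -1 + 0*2) + 13 = 24*2 + 13 = 48 + 13 = 61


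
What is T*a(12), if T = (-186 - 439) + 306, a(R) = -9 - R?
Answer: 6699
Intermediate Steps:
T = -319 (T = -625 + 306 = -319)
T*a(12) = -319*(-9 - 1*12) = -319*(-9 - 12) = -319*(-21) = 6699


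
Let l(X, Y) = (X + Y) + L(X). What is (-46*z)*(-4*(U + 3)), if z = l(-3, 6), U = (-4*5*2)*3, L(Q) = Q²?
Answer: -258336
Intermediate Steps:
U = -120 (U = -20*2*3 = -40*3 = -120)
l(X, Y) = X + Y + X² (l(X, Y) = (X + Y) + X² = X + Y + X²)
z = 12 (z = -3 + 6 + (-3)² = -3 + 6 + 9 = 12)
(-46*z)*(-4*(U + 3)) = (-46*12)*(-4*(-120 + 3)) = -(-2208)*(-117) = -552*468 = -258336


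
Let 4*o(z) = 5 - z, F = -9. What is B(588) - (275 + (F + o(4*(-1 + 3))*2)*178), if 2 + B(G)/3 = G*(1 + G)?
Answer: 1040584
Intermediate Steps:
B(G) = -6 + 3*G*(1 + G) (B(G) = -6 + 3*(G*(1 + G)) = -6 + 3*G*(1 + G))
o(z) = 5/4 - z/4 (o(z) = (5 - z)/4 = 5/4 - z/4)
B(588) - (275 + (F + o(4*(-1 + 3))*2)*178) = (-6 + 3*588 + 3*588²) - (275 + (-9 + (5/4 - (-1 + 3))*2)*178) = (-6 + 1764 + 3*345744) - (275 + (-9 + (5/4 - 2)*2)*178) = (-6 + 1764 + 1037232) - (275 + (-9 + (5/4 - ¼*8)*2)*178) = 1038990 - (275 + (-9 + (5/4 - 2)*2)*178) = 1038990 - (275 + (-9 - ¾*2)*178) = 1038990 - (275 + (-9 - 3/2)*178) = 1038990 - (275 - 21/2*178) = 1038990 - (275 - 1869) = 1038990 - 1*(-1594) = 1038990 + 1594 = 1040584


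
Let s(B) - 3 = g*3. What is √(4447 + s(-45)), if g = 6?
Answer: 2*√1117 ≈ 66.843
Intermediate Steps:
s(B) = 21 (s(B) = 3 + 6*3 = 3 + 18 = 21)
√(4447 + s(-45)) = √(4447 + 21) = √4468 = 2*√1117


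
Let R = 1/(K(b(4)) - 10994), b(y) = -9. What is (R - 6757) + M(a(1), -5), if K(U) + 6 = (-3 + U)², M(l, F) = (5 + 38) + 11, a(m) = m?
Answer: -72767769/10856 ≈ -6703.0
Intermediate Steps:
M(l, F) = 54 (M(l, F) = 43 + 11 = 54)
K(U) = -6 + (-3 + U)²
R = -1/10856 (R = 1/((-6 + (-3 - 9)²) - 10994) = 1/((-6 + (-12)²) - 10994) = 1/((-6 + 144) - 10994) = 1/(138 - 10994) = 1/(-10856) = -1/10856 ≈ -9.2115e-5)
(R - 6757) + M(a(1), -5) = (-1/10856 - 6757) + 54 = -73353993/10856 + 54 = -72767769/10856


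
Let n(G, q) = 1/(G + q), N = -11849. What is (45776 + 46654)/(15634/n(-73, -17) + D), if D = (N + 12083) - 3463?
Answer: -92430/1410289 ≈ -0.065540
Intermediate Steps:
D = -3229 (D = (-11849 + 12083) - 3463 = 234 - 3463 = -3229)
(45776 + 46654)/(15634/n(-73, -17) + D) = (45776 + 46654)/(15634/(1/(-73 - 17)) - 3229) = 92430/(15634/(1/(-90)) - 3229) = 92430/(15634/(-1/90) - 3229) = 92430/(15634*(-90) - 3229) = 92430/(-1407060 - 3229) = 92430/(-1410289) = 92430*(-1/1410289) = -92430/1410289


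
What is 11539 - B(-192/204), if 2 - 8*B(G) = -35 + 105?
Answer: 23095/2 ≈ 11548.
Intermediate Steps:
B(G) = -17/2 (B(G) = ¼ - (-35 + 105)/8 = ¼ - ⅛*70 = ¼ - 35/4 = -17/2)
11539 - B(-192/204) = 11539 - 1*(-17/2) = 11539 + 17/2 = 23095/2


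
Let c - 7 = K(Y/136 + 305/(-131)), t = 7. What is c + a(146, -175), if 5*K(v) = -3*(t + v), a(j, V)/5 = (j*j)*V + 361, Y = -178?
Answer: -830657193391/44540 ≈ -1.8650e+7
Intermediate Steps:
a(j, V) = 1805 + 5*V*j² (a(j, V) = 5*((j*j)*V + 361) = 5*(j²*V + 361) = 5*(V*j² + 361) = 5*(361 + V*j²) = 1805 + 5*V*j²)
K(v) = -21/5 - 3*v/5 (K(v) = (-3*(7 + v))/5 = (-21 - 3*v)/5 = -21/5 - 3*v/5)
c = 221909/44540 (c = 7 + (-21/5 - 3*(-178/136 + 305/(-131))/5) = 7 + (-21/5 - 3*(-178*1/136 + 305*(-1/131))/5) = 7 + (-21/5 - 3*(-89/68 - 305/131)/5) = 7 + (-21/5 - ⅗*(-32399/8908)) = 7 + (-21/5 + 97197/44540) = 7 - 89871/44540 = 221909/44540 ≈ 4.9822)
c + a(146, -175) = 221909/44540 + (1805 + 5*(-175)*146²) = 221909/44540 + (1805 + 5*(-175)*21316) = 221909/44540 + (1805 - 18651500) = 221909/44540 - 18649695 = -830657193391/44540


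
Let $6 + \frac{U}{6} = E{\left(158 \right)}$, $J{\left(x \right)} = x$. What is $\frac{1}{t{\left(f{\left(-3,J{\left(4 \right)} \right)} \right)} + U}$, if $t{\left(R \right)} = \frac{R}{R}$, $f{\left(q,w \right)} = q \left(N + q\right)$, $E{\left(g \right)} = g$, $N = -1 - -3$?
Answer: $\frac{1}{913} \approx 0.0010953$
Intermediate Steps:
$N = 2$ ($N = -1 + 3 = 2$)
$U = 912$ ($U = -36 + 6 \cdot 158 = -36 + 948 = 912$)
$f{\left(q,w \right)} = q \left(2 + q\right)$
$t{\left(R \right)} = 1$
$\frac{1}{t{\left(f{\left(-3,J{\left(4 \right)} \right)} \right)} + U} = \frac{1}{1 + 912} = \frac{1}{913}$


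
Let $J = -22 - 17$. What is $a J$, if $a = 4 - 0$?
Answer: $-156$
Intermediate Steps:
$a = 4$ ($a = 4 + 0 = 4$)
$J = -39$ ($J = -22 - 17 = -39$)
$a J = 4 \left(-39\right) = -156$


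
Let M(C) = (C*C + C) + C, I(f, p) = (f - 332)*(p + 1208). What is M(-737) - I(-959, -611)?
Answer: 1312422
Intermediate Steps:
I(f, p) = (-332 + f)*(1208 + p)
M(C) = C² + 2*C (M(C) = (C² + C) + C = (C + C²) + C = C² + 2*C)
M(-737) - I(-959, -611) = -737*(2 - 737) - (-401056 - 332*(-611) + 1208*(-959) - 959*(-611)) = -737*(-735) - (-401056 + 202852 - 1158472 + 585949) = 541695 - 1*(-770727) = 541695 + 770727 = 1312422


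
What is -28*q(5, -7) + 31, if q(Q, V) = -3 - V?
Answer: -81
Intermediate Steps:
-28*q(5, -7) + 31 = -28*(-3 - 1*(-7)) + 31 = -28*(-3 + 7) + 31 = -28*4 + 31 = -112 + 31 = -81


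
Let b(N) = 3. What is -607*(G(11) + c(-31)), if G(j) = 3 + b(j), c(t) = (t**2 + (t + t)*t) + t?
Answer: -1734806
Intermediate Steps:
c(t) = t + 3*t**2 (c(t) = (t**2 + (2*t)*t) + t = (t**2 + 2*t**2) + t = 3*t**2 + t = t + 3*t**2)
G(j) = 6 (G(j) = 3 + 3 = 6)
-607*(G(11) + c(-31)) = -607*(6 - 31*(1 + 3*(-31))) = -607*(6 - 31*(1 - 93)) = -607*(6 - 31*(-92)) = -607*(6 + 2852) = -607*2858 = -1734806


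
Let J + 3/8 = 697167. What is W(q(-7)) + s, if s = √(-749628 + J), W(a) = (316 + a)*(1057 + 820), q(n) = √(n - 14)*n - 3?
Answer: 587501 - 13139*I*√21 + I*√839382/4 ≈ 5.875e+5 - 59981.0*I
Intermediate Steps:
J = 5577333/8 (J = -3/8 + 697167 = 5577333/8 ≈ 6.9717e+5)
q(n) = -3 + n*√(-14 + n) (q(n) = √(-14 + n)*n - 3 = n*√(-14 + n) - 3 = -3 + n*√(-14 + n))
W(a) = 593132 + 1877*a (W(a) = (316 + a)*1877 = 593132 + 1877*a)
s = I*√839382/4 (s = √(-749628 + 5577333/8) = √(-419691/8) = I*√839382/4 ≈ 229.04*I)
W(q(-7)) + s = (593132 + 1877*(-3 - 7*√(-14 - 7))) + I*√839382/4 = (593132 + 1877*(-3 - 7*I*√21)) + I*√839382/4 = (593132 + (-5631 - 13139*I*√21)) + I*√839382/4 = (587501 - 13139*I*√21) + I*√839382/4 = 587501 - 13139*I*√21 + I*√839382/4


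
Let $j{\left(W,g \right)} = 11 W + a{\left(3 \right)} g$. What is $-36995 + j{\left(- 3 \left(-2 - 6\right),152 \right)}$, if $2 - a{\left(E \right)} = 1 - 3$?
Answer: $-36123$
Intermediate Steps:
$a{\left(E \right)} = 4$ ($a{\left(E \right)} = 2 - \left(1 - 3\right) = 2 - -2 = 2 + 2 = 4$)
$j{\left(W,g \right)} = 4 g + 11 W$ ($j{\left(W,g \right)} = 11 W + 4 g = 4 g + 11 W$)
$-36995 + j{\left(- 3 \left(-2 - 6\right),152 \right)} = -36995 + \left(4 \cdot 152 + 11 \left(- 3 \left(-2 - 6\right)\right)\right) = -36995 + \left(608 + 11 \left(\left(-3\right) \left(-8\right)\right)\right) = -36995 + \left(608 + 11 \cdot 24\right) = -36995 + \left(608 + 264\right) = -36995 + 872 = -36123$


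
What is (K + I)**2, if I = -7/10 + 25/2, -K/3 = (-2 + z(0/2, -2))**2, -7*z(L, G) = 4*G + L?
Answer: 5527201/60025 ≈ 92.082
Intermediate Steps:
z(L, G) = -4*G/7 - L/7 (z(L, G) = -(4*G + L)/7 = -(L + 4*G)/7 = -4*G/7 - L/7)
K = -108/49 (K = -3*(-2 + (-4/7*(-2) - 0/2))**2 = -3*(-2 + (8/7 - 0/2))**2 = -3*(-2 + (8/7 - 1/7*0))**2 = -3*(-2 + (8/7 + 0))**2 = -3*(-2 + 8/7)**2 = -3*(-6/7)**2 = -3*36/49 = -108/49 ≈ -2.2041)
I = 59/5 (I = -7*1/10 + 25*(1/2) = -7/10 + 25/2 = 59/5 ≈ 11.800)
(K + I)**2 = (-108/49 + 59/5)**2 = (2351/245)**2 = 5527201/60025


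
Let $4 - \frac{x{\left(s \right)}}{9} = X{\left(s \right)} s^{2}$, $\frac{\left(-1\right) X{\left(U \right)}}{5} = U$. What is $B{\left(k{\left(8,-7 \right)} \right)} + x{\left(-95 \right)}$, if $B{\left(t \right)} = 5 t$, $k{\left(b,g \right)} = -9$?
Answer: $-38581884$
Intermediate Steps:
$X{\left(U \right)} = - 5 U$
$x{\left(s \right)} = 36 + 45 s^{3}$ ($x{\left(s \right)} = 36 - 9 - 5 s s^{2} = 36 - 9 \left(- 5 s^{3}\right) = 36 + 45 s^{3}$)
$B{\left(k{\left(8,-7 \right)} \right)} + x{\left(-95 \right)} = 5 \left(-9\right) + \left(36 + 45 \left(-95\right)^{3}\right) = -45 + \left(36 + 45 \left(-857375\right)\right) = -45 + \left(36 - 38581875\right) = -45 - 38581839 = -38581884$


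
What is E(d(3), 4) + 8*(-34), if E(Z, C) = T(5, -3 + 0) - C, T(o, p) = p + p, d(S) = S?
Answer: -282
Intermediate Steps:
T(o, p) = 2*p
E(Z, C) = -6 - C (E(Z, C) = 2*(-3 + 0) - C = 2*(-3) - C = -6 - C)
E(d(3), 4) + 8*(-34) = (-6 - 1*4) + 8*(-34) = (-6 - 4) - 272 = -10 - 272 = -282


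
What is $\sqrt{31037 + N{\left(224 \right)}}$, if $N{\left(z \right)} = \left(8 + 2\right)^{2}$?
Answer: $\sqrt{31137} \approx 176.46$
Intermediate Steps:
$N{\left(z \right)} = 100$ ($N{\left(z \right)} = 10^{2} = 100$)
$\sqrt{31037 + N{\left(224 \right)}} = \sqrt{31037 + 100} = \sqrt{31137}$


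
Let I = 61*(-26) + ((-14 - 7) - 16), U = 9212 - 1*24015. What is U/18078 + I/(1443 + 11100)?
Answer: -547111/576978 ≈ -0.94824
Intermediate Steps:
U = -14803 (U = 9212 - 24015 = -14803)
I = -1623 (I = -1586 + (-21 - 16) = -1586 - 37 = -1623)
U/18078 + I/(1443 + 11100) = -14803/18078 - 1623/(1443 + 11100) = -14803*1/18078 - 1623/12543 = -113/138 - 1623*1/12543 = -113/138 - 541/4181 = -547111/576978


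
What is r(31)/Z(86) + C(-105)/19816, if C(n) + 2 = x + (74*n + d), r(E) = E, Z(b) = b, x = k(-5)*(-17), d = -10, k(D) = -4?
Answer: -12277/426044 ≈ -0.028816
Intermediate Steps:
x = 68 (x = -4*(-17) = 68)
C(n) = 56 + 74*n (C(n) = -2 + (68 + (74*n - 10)) = -2 + (68 + (-10 + 74*n)) = -2 + (58 + 74*n) = 56 + 74*n)
r(31)/Z(86) + C(-105)/19816 = 31/86 + (56 + 74*(-105))/19816 = 31*(1/86) + (56 - 7770)*(1/19816) = 31/86 - 7714*1/19816 = 31/86 - 3857/9908 = -12277/426044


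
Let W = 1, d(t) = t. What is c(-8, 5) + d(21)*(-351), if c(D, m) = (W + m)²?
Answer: -7335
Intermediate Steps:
c(D, m) = (1 + m)²
c(-8, 5) + d(21)*(-351) = (1 + 5)² + 21*(-351) = 6² - 7371 = 36 - 7371 = -7335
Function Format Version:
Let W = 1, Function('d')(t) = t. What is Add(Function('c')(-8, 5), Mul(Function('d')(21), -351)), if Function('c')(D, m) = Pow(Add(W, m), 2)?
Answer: -7335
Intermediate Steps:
Function('c')(D, m) = Pow(Add(1, m), 2)
Add(Function('c')(-8, 5), Mul(Function('d')(21), -351)) = Add(Pow(Add(1, 5), 2), Mul(21, -351)) = Add(Pow(6, 2), -7371) = Add(36, -7371) = -7335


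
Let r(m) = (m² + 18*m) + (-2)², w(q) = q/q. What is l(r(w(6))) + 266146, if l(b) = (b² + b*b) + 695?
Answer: 267899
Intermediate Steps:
w(q) = 1
r(m) = 4 + m² + 18*m (r(m) = (m² + 18*m) + 4 = 4 + m² + 18*m)
l(b) = 695 + 2*b² (l(b) = (b² + b²) + 695 = 2*b² + 695 = 695 + 2*b²)
l(r(w(6))) + 266146 = (695 + 2*(4 + 1² + 18*1)²) + 266146 = (695 + 2*(4 + 1 + 18)²) + 266146 = (695 + 2*23²) + 266146 = (695 + 2*529) + 266146 = (695 + 1058) + 266146 = 1753 + 266146 = 267899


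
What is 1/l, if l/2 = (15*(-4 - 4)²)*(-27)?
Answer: -1/51840 ≈ -1.9290e-5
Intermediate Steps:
l = -51840 (l = 2*((15*(-4 - 4)²)*(-27)) = 2*((15*(-8)²)*(-27)) = 2*((15*64)*(-27)) = 2*(960*(-27)) = 2*(-25920) = -51840)
1/l = 1/(-51840) = -1/51840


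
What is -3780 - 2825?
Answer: -6605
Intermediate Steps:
-3780 - 2825 = -6605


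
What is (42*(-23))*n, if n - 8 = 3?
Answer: -10626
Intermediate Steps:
n = 11 (n = 8 + 3 = 11)
(42*(-23))*n = (42*(-23))*11 = -966*11 = -10626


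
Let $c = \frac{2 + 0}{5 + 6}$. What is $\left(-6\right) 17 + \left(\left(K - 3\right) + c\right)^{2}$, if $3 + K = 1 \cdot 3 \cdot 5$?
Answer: $- \frac{2141}{121} \approx -17.694$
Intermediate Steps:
$K = 12$ ($K = -3 + 1 \cdot 3 \cdot 5 = -3 + 3 \cdot 5 = -3 + 15 = 12$)
$c = \frac{2}{11} \approx 0.18182$
$\left(-6\right) 17 + \left(\left(K - 3\right) + c\right)^{2} = \left(-6\right) 17 + \left(\left(12 - 3\right) + \frac{2}{11}\right)^{2} = -102 + \left(9 + \frac{2}{11}\right)^{2} = -102 + \left(\frac{101}{11}\right)^{2} = -102 + \frac{10201}{121} = - \frac{2141}{121}$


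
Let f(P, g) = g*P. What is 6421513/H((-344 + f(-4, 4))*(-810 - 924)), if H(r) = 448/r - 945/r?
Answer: -572652182160/71 ≈ -8.0655e+9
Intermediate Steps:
f(P, g) = P*g
H(r) = -497/r
6421513/H((-344 + f(-4, 4))*(-810 - 924)) = 6421513/((-497*1/((-810 - 924)*(-344 - 4*4)))) = 6421513/((-497*(-1/(1734*(-344 - 16))))) = 6421513/((-497/((-360*(-1734))))) = 6421513/((-497/624240)) = 6421513/((-497*1/624240)) = 6421513/(-497/624240) = 6421513*(-624240/497) = -572652182160/71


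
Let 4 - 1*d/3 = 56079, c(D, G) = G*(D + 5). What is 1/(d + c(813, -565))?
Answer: -1/630395 ≈ -1.5863e-6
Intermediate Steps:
c(D, G) = G*(5 + D)
d = -168225 (d = 12 - 3*56079 = 12 - 168237 = -168225)
1/(d + c(813, -565)) = 1/(-168225 - 565*(5 + 813)) = 1/(-168225 - 565*818) = 1/(-168225 - 462170) = 1/(-630395) = -1/630395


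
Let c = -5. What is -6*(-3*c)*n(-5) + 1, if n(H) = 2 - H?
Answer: -629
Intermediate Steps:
-6*(-3*c)*n(-5) + 1 = -6*(-3*(-5))*(2 - 1*(-5)) + 1 = -90*(2 + 5) + 1 = -90*7 + 1 = -6*105 + 1 = -630 + 1 = -629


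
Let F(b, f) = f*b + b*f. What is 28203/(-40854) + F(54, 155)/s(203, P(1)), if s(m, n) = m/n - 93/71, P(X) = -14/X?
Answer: -6478436137/6114482 ≈ -1059.5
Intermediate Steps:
F(b, f) = 2*b*f (F(b, f) = b*f + b*f = 2*b*f)
s(m, n) = -93/71 + m/n (s(m, n) = m/n - 93*1/71 = m/n - 93/71 = -93/71 + m/n)
28203/(-40854) + F(54, 155)/s(203, P(1)) = 28203/(-40854) + (2*54*155)/(-93/71 + 203/((-14/1))) = 28203*(-1/40854) + 16740/(-93/71 + 203/((-14*1))) = -9401/13618 + 16740/(-93/71 + 203/(-14)) = -9401/13618 + 16740/(-93/71 + 203*(-1/14)) = -9401/13618 + 16740/(-93/71 - 29/2) = -9401/13618 + 16740/(-2245/142) = -9401/13618 + 16740*(-142/2245) = -9401/13618 - 475416/449 = -6478436137/6114482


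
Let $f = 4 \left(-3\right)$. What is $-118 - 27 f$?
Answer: $206$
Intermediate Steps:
$f = -12$
$-118 - 27 f = -118 - -324 = -118 + 324 = 206$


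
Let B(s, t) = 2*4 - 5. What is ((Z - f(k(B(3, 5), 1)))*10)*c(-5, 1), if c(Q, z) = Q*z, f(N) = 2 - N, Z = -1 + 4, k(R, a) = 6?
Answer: -350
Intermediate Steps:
B(s, t) = 3 (B(s, t) = 8 - 5 = 3)
Z = 3
((Z - f(k(B(3, 5), 1)))*10)*c(-5, 1) = ((3 - (2 - 1*6))*10)*(-5*1) = ((3 - (2 - 6))*10)*(-5) = ((3 - 1*(-4))*10)*(-5) = ((3 + 4)*10)*(-5) = (7*10)*(-5) = 70*(-5) = -350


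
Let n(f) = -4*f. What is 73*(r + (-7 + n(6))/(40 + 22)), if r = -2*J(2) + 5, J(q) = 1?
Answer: 365/2 ≈ 182.50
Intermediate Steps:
r = 3 (r = -2*1 + 5 = -2 + 5 = 3)
73*(r + (-7 + n(6))/(40 + 22)) = 73*(3 + (-7 - 4*6)/(40 + 22)) = 73*(3 + (-7 - 24)/62) = 73*(3 - 31*1/62) = 73*(3 - ½) = 73*(5/2) = 365/2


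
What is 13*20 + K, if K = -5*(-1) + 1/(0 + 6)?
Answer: 1591/6 ≈ 265.17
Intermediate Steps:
K = 31/6 (K = 5 + 1/6 = 31/6 ≈ 5.1667)
13*20 + K = 13*20 + 31/6 = 260 + 31/6 = 1591/6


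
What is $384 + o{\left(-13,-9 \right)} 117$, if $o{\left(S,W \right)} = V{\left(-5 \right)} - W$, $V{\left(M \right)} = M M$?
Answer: $4362$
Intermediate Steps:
$V{\left(M \right)} = M^{2}$
$o{\left(S,W \right)} = 25 - W$ ($o{\left(S,W \right)} = \left(-5\right)^{2} - W = 25 - W$)
$384 + o{\left(-13,-9 \right)} 117 = 384 + \left(25 - -9\right) 117 = 384 + \left(25 + 9\right) 117 = 384 + 34 \cdot 117 = 384 + 3978 = 4362$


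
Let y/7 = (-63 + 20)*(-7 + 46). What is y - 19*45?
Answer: -12594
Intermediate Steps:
y = -11739 (y = 7*((-63 + 20)*(-7 + 46)) = 7*(-43*39) = 7*(-1677) = -11739)
y - 19*45 = -11739 - 19*45 = -11739 - 855 = -12594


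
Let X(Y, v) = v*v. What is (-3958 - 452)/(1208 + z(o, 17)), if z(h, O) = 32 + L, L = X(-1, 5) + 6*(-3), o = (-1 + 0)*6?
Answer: -4410/1247 ≈ -3.5365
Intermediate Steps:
X(Y, v) = v²
o = -6 (o = -1*6 = -6)
L = 7 (L = 5² + 6*(-3) = 25 - 18 = 7)
z(h, O) = 39 (z(h, O) = 32 + 7 = 39)
(-3958 - 452)/(1208 + z(o, 17)) = (-3958 - 452)/(1208 + 39) = -4410/1247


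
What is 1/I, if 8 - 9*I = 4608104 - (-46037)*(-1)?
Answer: -9/4562059 ≈ -1.9728e-6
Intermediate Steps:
I = -4562059/9 (I = 8/9 - (4608104 - (-46037)*(-1))/9 = 8/9 - (4608104 - 1*46037)/9 = 8/9 - (4608104 - 46037)/9 = 8/9 - ⅑*4562067 = 8/9 - 1520689/3 = -4562059/9 ≈ -5.0690e+5)
1/I = 1/(-4562059/9) = -9/4562059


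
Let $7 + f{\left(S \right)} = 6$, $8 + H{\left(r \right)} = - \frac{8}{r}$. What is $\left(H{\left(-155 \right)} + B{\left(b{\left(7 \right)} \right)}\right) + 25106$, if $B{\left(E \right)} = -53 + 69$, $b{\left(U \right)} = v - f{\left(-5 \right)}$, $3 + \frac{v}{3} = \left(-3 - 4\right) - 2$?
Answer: $\frac{3892678}{155} \approx 25114.0$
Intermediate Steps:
$H{\left(r \right)} = -8 - \frac{8}{r}$
$f{\left(S \right)} = -1$ ($f{\left(S \right)} = -7 + 6 = -1$)
$v = -36$ ($v = -9 + 3 \left(\left(-3 - 4\right) - 2\right) = -9 + 3 \left(-7 - 2\right) = -9 + 3 \left(-9\right) = -9 - 27 = -36$)
$b{\left(U \right)} = -35$ ($b{\left(U \right)} = -36 - -1 = -36 + 1 = -35$)
$B{\left(E \right)} = 16$
$\left(H{\left(-155 \right)} + B{\left(b{\left(7 \right)} \right)}\right) + 25106 = \left(\left(-8 - \frac{8}{-155}\right) + 16\right) + 25106 = \left(\left(-8 - - \frac{8}{155}\right) + 16\right) + 25106 = \left(\left(-8 + \frac{8}{155}\right) + 16\right) + 25106 = \left(- \frac{1232}{155} + 16\right) + 25106 = \frac{1248}{155} + 25106 = \frac{3892678}{155}$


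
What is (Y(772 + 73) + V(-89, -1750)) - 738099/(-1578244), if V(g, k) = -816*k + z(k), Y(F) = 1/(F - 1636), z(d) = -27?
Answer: 1782669229412957/1248391004 ≈ 1.4280e+6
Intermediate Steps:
Y(F) = 1/(-1636 + F)
V(g, k) = -27 - 816*k (V(g, k) = -816*k - 27 = -27 - 816*k)
(Y(772 + 73) + V(-89, -1750)) - 738099/(-1578244) = (1/(-1636 + (772 + 73)) + (-27 - 816*(-1750))) - 738099/(-1578244) = (1/(-1636 + 845) + (-27 + 1428000)) - 738099*(-1/1578244) = (1/(-791) + 1427973) + 738099/1578244 = (-1/791 + 1427973) + 738099/1578244 = 1129526642/791 + 738099/1578244 = 1782669229412957/1248391004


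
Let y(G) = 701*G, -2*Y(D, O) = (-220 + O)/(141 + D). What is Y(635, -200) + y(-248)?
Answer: -67452919/388 ≈ -1.7385e+5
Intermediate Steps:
Y(D, O) = -(-220 + O)/(2*(141 + D))
Y(635, -200) + y(-248) = (220 - 1*(-200))/(2*(141 + 635)) + 701*(-248) = (1/2)*(220 + 200)/776 - 173848 = (1/2)*(1/776)*420 - 173848 = 105/388 - 173848 = -67452919/388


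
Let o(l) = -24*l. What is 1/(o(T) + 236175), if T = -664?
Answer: 1/252111 ≈ 3.9665e-6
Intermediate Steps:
1/(o(T) + 236175) = 1/(-24*(-664) + 236175) = 1/(15936 + 236175) = 1/252111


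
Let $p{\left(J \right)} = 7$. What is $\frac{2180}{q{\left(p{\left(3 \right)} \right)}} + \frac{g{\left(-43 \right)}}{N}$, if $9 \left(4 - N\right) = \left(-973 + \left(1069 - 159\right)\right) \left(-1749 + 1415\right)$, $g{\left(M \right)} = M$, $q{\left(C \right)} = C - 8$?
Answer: $- \frac{5088077}{2334} \approx -2180.0$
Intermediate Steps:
$q{\left(C \right)} = -8 + C$ ($q{\left(C \right)} = C - 8 = -8 + C$)
$N = -2334$ ($N = 4 - \frac{\left(-973 + \left(1069 - 159\right)\right) \left(-1749 + 1415\right)}{9} = 4 - \frac{\left(-973 + \left(1069 - 159\right)\right) \left(-334\right)}{9} = 4 - \frac{\left(-973 + 910\right) \left(-334\right)}{9} = 4 - \frac{\left(-63\right) \left(-334\right)}{9} = 4 - 2338 = -2334$)
$\frac{2180}{q{\left(p{\left(3 \right)} \right)}} + \frac{g{\left(-43 \right)}}{N} = \frac{2180}{-8 + 7} - \frac{43}{-2334} = \frac{2180}{-1} - - \frac{43}{2334} = 2180 \left(-1\right) + \frac{43}{2334} = -2180 + \frac{43}{2334} = - \frac{5088077}{2334}$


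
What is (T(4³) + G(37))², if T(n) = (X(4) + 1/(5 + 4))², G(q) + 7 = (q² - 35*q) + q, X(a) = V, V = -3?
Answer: 82810000/6561 ≈ 12622.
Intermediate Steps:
X(a) = -3
G(q) = -7 + q² - 34*q (G(q) = -7 + ((q² - 35*q) + q) = -7 + (q² - 34*q) = -7 + q² - 34*q)
T(n) = 676/81 (T(n) = (-3 + 1/(5 + 4))² = (-3 + 1/9)² = (-3 + ⅑)² = (-26/9)² = 676/81)
(T(4³) + G(37))² = (676/81 + (-7 + 37² - 34*37))² = (676/81 + (-7 + 1369 - 1258))² = (676/81 + 104)² = (9100/81)² = 82810000/6561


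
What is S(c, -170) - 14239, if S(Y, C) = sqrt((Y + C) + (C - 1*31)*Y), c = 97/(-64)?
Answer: -14239 + sqrt(2130)/4 ≈ -14227.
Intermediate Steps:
c = -97/64 (c = 97*(-1/64) = -97/64 ≈ -1.5156)
S(Y, C) = sqrt(C + Y + Y*(-31 + C)) (S(Y, C) = sqrt((C + Y) + (C - 31)*Y) = sqrt((C + Y) + (-31 + C)*Y) = sqrt((C + Y) + Y*(-31 + C)) = sqrt(C + Y + Y*(-31 + C)))
S(c, -170) - 14239 = sqrt(-170 - 30*(-97/64) - 170*(-97/64)) - 14239 = sqrt(-170 + 1455/32 + 8245/32) - 14239 = sqrt(1065/8) - 14239 = sqrt(2130)/4 - 14239 = -14239 + sqrt(2130)/4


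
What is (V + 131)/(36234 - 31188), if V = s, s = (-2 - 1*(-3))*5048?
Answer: 5179/5046 ≈ 1.0264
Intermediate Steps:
s = 5048 (s = (-2 + 3)*5048 = 1*5048 = 5048)
V = 5048
(V + 131)/(36234 - 31188) = (5048 + 131)/(36234 - 31188) = 5179/5046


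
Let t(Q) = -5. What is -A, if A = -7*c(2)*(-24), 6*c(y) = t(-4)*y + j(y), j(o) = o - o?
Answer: 280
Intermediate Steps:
j(o) = 0
c(y) = -5*y/6 (c(y) = (-5*y + 0)/6 = (-5*y)/6 = -5*y/6)
A = -280 (A = -(-35)*2/6*(-24) = -7*(-5/3)*(-24) = (35/3)*(-24) = -280)
-A = -1*(-280) = 280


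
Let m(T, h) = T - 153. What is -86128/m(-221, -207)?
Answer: 43064/187 ≈ 230.29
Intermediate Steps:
m(T, h) = -153 + T
-86128/m(-221, -207) = -86128/(-153 - 221) = -86128/(-374) = -86128*(-1/374) = 43064/187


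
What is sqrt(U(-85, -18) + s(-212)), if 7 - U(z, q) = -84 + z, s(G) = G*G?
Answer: 8*sqrt(705) ≈ 212.41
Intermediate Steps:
s(G) = G**2
U(z, q) = 91 - z (U(z, q) = 7 - (-84 + z) = 7 + (84 - z) = 91 - z)
sqrt(U(-85, -18) + s(-212)) = sqrt((91 - 1*(-85)) + (-212)**2) = sqrt((91 + 85) + 44944) = sqrt(176 + 44944) = sqrt(45120) = 8*sqrt(705)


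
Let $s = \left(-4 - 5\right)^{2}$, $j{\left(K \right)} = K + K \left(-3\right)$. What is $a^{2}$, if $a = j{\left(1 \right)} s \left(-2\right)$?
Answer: $104976$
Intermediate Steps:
$j{\left(K \right)} = - 2 K$ ($j{\left(K \right)} = K - 3 K = - 2 K$)
$s = 81$ ($s = \left(-9\right)^{2} = 81$)
$a = 324$ ($a = \left(-2\right) 1 \cdot 81 \left(-2\right) = \left(-2\right) 81 \left(-2\right) = \left(-162\right) \left(-2\right) = 324$)
$a^{2} = 324^{2} = 104976$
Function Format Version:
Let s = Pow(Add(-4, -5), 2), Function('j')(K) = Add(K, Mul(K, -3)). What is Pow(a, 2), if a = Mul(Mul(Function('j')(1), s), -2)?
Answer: 104976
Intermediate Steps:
Function('j')(K) = Mul(-2, K) (Function('j')(K) = Add(K, Mul(-3, K)) = Mul(-2, K))
s = 81 (s = Pow(-9, 2) = 81)
a = 324 (a = Mul(Mul(Mul(-2, 1), 81), -2) = Mul(Mul(-2, 81), -2) = Mul(-162, -2) = 324)
Pow(a, 2) = Pow(324, 2) = 104976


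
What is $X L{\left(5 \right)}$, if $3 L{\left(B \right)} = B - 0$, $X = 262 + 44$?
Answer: $510$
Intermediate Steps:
$X = 306$
$L{\left(B \right)} = \frac{B}{3}$ ($L{\left(B \right)} = \frac{B - 0}{3} = \frac{B + 0}{3} = \frac{B}{3}$)
$X L{\left(5 \right)} = 306 \cdot \frac{1}{3} \cdot 5 = 306 \cdot \frac{5}{3} = 510$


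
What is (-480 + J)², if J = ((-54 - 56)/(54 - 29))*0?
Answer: 230400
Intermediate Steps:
J = 0 (J = -110/25*0 = -110*1/25*0 = -22/5*0 = 0)
(-480 + J)² = (-480 + 0)² = (-480)² = 230400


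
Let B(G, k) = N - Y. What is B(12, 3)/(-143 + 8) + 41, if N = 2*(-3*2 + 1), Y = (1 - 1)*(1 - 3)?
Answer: 1109/27 ≈ 41.074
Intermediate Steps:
Y = 0 (Y = 0*(-2) = 0)
N = -10 (N = 2*(-6 + 1) = 2*(-5) = -10)
B(G, k) = -10 (B(G, k) = -10 - 1*0 = -10 + 0 = -10)
B(12, 3)/(-143 + 8) + 41 = -10/(-143 + 8) + 41 = -10/(-135) + 41 = -1/135*(-10) + 41 = 2/27 + 41 = 1109/27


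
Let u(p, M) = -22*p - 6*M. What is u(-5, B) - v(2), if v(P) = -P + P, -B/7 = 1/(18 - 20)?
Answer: 89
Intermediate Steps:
B = 7/2 (B = -7/(18 - 20) = -7/(-2) = -7*(-1/2) = 7/2 ≈ 3.5000)
v(P) = 0
u(-5, B) - v(2) = (-22*(-5) - 6*7/2) - 1*0 = (110 - 21) + 0 = 89 + 0 = 89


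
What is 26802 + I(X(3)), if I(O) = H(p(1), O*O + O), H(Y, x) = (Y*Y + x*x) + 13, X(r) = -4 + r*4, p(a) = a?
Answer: 32000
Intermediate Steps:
X(r) = -4 + 4*r
H(Y, x) = 13 + Y² + x² (H(Y, x) = (Y² + x²) + 13 = 13 + Y² + x²)
I(O) = 14 + (O + O²)² (I(O) = 13 + 1² + (O*O + O)² = 13 + 1 + (O² + O)² = 13 + 1 + (O + O²)² = 14 + (O + O²)²)
26802 + I(X(3)) = 26802 + (14 + (-4 + 4*3)²*(1 + (-4 + 4*3))²) = 26802 + (14 + (-4 + 12)²*(1 + (-4 + 12))²) = 26802 + (14 + 8²*(1 + 8)²) = 26802 + (14 + 64*9²) = 26802 + (14 + 64*81) = 26802 + (14 + 5184) = 26802 + 5198 = 32000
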